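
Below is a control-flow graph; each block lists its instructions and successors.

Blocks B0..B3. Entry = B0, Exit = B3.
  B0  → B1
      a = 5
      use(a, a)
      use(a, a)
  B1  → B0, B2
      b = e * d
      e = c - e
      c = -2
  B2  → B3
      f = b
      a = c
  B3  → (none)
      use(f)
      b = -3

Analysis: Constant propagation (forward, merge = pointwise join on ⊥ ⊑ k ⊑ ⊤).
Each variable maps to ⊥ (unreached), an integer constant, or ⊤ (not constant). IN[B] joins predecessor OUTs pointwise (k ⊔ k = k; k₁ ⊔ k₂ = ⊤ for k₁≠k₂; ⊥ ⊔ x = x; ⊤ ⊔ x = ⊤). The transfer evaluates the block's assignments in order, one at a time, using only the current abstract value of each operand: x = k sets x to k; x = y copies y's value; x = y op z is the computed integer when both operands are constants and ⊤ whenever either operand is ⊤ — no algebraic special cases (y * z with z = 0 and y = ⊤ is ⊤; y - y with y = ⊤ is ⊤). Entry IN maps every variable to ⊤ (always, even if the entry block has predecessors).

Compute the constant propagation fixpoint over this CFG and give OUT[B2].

Answer: {a: -2, b: ⊤, c: -2, d: ⊤, e: ⊤, f: ⊤}

Derivation:
Fixpoint table:
  B0:  IN=(all ⊤)  OUT={a:5; rest ⊤}
  B1:  IN={a:5; rest ⊤}  OUT={a:5, c:-2; rest ⊤}
  B2:  IN={a:5, c:-2; rest ⊤}  OUT={a:-2, c:-2; rest ⊤}
  B3:  IN={a:-2, c:-2; rest ⊤}  OUT={a:-2, b:-3, c:-2; rest ⊤}

Merge at B2: IN[B2] = OUT[B1] = {a: 5, b: ⊤, c: -2, d: ⊤, e: ⊤, f: ⊤}
Applying B2's transfer function to that IN value gives OUT[B2] (row B2 above).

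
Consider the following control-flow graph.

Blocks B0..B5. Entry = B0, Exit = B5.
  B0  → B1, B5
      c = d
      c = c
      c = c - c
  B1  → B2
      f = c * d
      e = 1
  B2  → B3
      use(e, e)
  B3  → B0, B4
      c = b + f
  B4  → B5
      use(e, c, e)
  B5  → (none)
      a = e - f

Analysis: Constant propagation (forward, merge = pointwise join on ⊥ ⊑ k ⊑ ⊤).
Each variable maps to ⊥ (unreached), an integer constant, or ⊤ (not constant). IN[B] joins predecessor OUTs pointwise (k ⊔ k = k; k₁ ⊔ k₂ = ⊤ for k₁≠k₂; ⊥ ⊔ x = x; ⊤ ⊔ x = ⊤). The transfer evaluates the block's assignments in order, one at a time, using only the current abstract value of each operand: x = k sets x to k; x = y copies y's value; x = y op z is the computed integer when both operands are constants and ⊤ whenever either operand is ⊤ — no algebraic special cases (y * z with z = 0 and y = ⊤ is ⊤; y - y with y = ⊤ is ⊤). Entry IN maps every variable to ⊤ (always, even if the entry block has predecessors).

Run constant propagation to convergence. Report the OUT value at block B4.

Answer: {a: ⊤, b: ⊤, c: ⊤, d: ⊤, e: 1, f: ⊤}

Derivation:
Fixpoint table:
  B0: | IN=(all ⊤) | OUT=(all ⊤)
  B1: | IN=(all ⊤) | OUT={e:1; rest ⊤}
  B2: | IN={e:1; rest ⊤} | OUT={e:1; rest ⊤}
  B3: | IN={e:1; rest ⊤} | OUT={e:1; rest ⊤}
  B4: | IN={e:1; rest ⊤} | OUT={e:1; rest ⊤}
  B5: | IN=(all ⊤) | OUT=(all ⊤)

Merge at B4: IN[B4] = OUT[B3] = {a: ⊤, b: ⊤, c: ⊤, d: ⊤, e: 1, f: ⊤}
Applying B4's transfer function to that IN value gives OUT[B4] (row B4 above).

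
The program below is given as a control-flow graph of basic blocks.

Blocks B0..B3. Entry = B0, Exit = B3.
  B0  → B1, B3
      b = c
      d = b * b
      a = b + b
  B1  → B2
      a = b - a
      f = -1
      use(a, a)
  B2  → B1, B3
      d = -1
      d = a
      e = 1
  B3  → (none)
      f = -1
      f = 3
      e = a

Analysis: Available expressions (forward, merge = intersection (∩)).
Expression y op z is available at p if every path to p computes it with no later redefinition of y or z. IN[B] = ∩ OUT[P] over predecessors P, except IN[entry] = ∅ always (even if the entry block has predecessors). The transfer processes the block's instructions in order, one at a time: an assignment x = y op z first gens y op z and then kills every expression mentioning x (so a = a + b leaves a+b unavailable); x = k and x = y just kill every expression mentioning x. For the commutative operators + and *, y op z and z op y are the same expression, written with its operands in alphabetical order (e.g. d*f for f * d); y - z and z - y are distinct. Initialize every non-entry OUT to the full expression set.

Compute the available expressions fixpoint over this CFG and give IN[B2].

Answer: {b*b, b+b}

Working:
Fixpoint table:
  B0: | IN={} | OUT={b*b, b+b}
  B1: | IN={b*b, b+b} | OUT={b*b, b+b}
  B2: | IN={b*b, b+b} | OUT={b*b, b+b}
  B3: | IN={b*b, b+b} | OUT={b*b, b+b}

Merge at B2: IN[B2] = OUT[B1] = {b*b, b+b}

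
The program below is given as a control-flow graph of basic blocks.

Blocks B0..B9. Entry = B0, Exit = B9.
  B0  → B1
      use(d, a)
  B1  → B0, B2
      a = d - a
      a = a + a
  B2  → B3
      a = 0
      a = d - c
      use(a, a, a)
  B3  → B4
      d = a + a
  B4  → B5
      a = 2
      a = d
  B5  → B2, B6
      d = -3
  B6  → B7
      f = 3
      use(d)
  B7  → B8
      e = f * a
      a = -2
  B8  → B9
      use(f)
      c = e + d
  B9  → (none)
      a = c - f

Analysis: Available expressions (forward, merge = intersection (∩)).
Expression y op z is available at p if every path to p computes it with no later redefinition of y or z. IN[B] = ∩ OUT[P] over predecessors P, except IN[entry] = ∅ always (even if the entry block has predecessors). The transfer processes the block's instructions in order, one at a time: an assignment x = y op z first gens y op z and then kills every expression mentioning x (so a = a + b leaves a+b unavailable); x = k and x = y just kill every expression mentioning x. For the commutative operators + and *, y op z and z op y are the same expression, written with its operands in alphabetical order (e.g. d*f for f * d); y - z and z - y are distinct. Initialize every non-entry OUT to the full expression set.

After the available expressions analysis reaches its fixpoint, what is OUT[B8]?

Converged values:
  B0: | IN={} | OUT={}
  B1: | IN={} | OUT={}
  B2: | IN={} | OUT={d-c}
  B3: | IN={d-c} | OUT={a+a}
  B4: | IN={a+a} | OUT={}
  B5: | IN={} | OUT={}
  B6: | IN={} | OUT={}
  B7: | IN={} | OUT={}
  B8: | IN={} | OUT={d+e}
  B9: | IN={d+e} | OUT={c-f, d+e}

Merge at B8: IN[B8] = OUT[B7] = {}
Applying B8's transfer function to that IN value gives OUT[B8] (row B8 above).

Answer: {d+e}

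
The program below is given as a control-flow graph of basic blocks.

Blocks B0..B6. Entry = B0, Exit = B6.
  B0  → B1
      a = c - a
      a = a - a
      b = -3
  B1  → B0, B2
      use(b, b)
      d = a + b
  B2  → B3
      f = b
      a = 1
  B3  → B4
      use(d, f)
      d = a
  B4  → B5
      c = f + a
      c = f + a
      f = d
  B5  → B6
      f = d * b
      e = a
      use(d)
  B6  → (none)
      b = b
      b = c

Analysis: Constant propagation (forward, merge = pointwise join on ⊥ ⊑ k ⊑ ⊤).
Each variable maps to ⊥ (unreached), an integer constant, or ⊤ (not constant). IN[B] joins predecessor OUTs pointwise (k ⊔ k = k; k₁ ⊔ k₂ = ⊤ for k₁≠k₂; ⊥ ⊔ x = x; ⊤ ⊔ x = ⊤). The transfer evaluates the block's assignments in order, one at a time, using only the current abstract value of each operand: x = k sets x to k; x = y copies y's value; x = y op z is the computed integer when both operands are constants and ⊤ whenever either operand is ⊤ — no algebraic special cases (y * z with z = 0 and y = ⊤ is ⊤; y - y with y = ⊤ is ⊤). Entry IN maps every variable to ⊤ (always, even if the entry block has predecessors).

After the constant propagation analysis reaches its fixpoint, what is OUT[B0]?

Answer: {a: ⊤, b: -3, c: ⊤, d: ⊤, e: ⊤, f: ⊤}

Working:
Per-block solution:
  B0:  IN=(all ⊤)  OUT={b:-3; rest ⊤}
  B1:  IN={b:-3; rest ⊤}  OUT={b:-3; rest ⊤}
  B2:  IN={b:-3; rest ⊤}  OUT={a:1, b:-3, f:-3; rest ⊤}
  B3:  IN={a:1, b:-3, f:-3; rest ⊤}  OUT={a:1, b:-3, d:1, f:-3; rest ⊤}
  B4:  IN={a:1, b:-3, d:1, f:-3; rest ⊤}  OUT={a:1, b:-3, c:-2, d:1, f:1; rest ⊤}
  B5:  IN={a:1, b:-3, c:-2, d:1, f:1; rest ⊤}  OUT={a:1, b:-3, c:-2, d:1, e:1, f:-3; rest ⊤}
  B6:  IN={a:1, b:-3, c:-2, d:1, e:1, f:-3; rest ⊤}  OUT={a:1, b:-2, c:-2, d:1, e:1, f:-3; rest ⊤}

Merge at B0 (entry node, so the boundary value (all ⊤) is joined with the incoming edge(s)): IN[B0] = (all ⊤) ⊔ OUT[B1] = {a: ⊤, b: ⊤, c: ⊤, d: ⊤, e: ⊤, f: ⊤}
Applying B0's transfer function to that IN value gives OUT[B0] (row B0 above).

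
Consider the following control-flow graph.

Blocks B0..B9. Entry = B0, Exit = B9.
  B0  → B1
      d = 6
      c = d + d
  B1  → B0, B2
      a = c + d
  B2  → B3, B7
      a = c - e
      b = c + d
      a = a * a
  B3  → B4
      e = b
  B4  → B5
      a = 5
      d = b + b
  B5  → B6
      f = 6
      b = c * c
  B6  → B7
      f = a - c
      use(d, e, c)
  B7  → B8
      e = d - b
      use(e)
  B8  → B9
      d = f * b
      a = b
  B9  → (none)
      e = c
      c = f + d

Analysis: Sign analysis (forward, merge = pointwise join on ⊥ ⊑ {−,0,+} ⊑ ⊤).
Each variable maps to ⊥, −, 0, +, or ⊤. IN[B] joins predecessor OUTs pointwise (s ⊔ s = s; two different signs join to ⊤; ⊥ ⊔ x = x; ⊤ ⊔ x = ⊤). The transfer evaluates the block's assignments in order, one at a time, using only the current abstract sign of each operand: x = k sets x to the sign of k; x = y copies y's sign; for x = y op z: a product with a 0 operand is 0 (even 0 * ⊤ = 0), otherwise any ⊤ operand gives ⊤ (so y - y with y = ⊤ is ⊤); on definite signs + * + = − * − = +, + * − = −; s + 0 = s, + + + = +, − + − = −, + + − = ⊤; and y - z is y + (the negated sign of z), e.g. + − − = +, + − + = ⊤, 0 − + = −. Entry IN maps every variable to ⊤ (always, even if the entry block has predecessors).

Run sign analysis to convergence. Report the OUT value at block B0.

Converged values:
  B0: | IN=(all ⊤) | OUT={c:+, d:+; rest ⊤}
  B1: | IN={c:+, d:+; rest ⊤} | OUT={a:+, c:+, d:+; rest ⊤}
  B2: | IN={a:+, c:+, d:+; rest ⊤} | OUT={b:+, c:+, d:+; rest ⊤}
  B3: | IN={b:+, c:+, d:+; rest ⊤} | OUT={b:+, c:+, d:+, e:+; rest ⊤}
  B4: | IN={b:+, c:+, d:+, e:+; rest ⊤} | OUT={a:+, b:+, c:+, d:+, e:+; rest ⊤}
  B5: | IN={a:+, b:+, c:+, d:+, e:+; rest ⊤} | OUT={a:+, b:+, c:+, d:+, e:+, f:+; rest ⊤}
  B6: | IN={a:+, b:+, c:+, d:+, e:+, f:+; rest ⊤} | OUT={a:+, b:+, c:+, d:+, e:+; rest ⊤}
  B7: | IN={b:+, c:+, d:+; rest ⊤} | OUT={b:+, c:+, d:+; rest ⊤}
  B8: | IN={b:+, c:+, d:+; rest ⊤} | OUT={a:+, b:+, c:+; rest ⊤}
  B9: | IN={a:+, b:+, c:+; rest ⊤} | OUT={a:+, b:+, e:+; rest ⊤}

Merge at B0 (entry node, so the boundary value (all ⊤) is joined with the incoming edge(s)): IN[B0] = (all ⊤) ⊔ OUT[B1] = {a: ⊤, b: ⊤, c: ⊤, d: ⊤, e: ⊤, f: ⊤}
Applying B0's transfer function to that IN value gives OUT[B0] (row B0 above).

Answer: {a: ⊤, b: ⊤, c: +, d: +, e: ⊤, f: ⊤}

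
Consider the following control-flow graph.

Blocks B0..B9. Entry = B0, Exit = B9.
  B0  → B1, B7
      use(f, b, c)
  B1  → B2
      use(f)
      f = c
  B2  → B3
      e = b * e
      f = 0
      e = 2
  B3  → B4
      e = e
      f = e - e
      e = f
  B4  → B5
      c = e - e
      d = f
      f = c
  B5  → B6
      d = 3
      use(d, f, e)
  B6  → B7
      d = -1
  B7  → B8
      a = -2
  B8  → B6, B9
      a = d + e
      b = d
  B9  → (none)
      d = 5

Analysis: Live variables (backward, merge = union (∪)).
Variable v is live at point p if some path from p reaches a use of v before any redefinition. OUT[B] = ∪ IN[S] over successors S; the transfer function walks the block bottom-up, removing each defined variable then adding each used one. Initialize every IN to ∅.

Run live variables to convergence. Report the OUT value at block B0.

Answer: {b, c, d, e, f}

Derivation:
Converged values:
  B0:  IN={b, c, d, e, f}  OUT={b, c, d, e, f}
  B1:  IN={b, c, e, f}  OUT={b, e}
  B2:  IN={b, e}  OUT={e}
  B3:  IN={e}  OUT={e, f}
  B4:  IN={e, f}  OUT={e, f}
  B5:  IN={e, f}  OUT={e}
  B6:  IN={e}  OUT={d, e}
  B7:  IN={d, e}  OUT={d, e}
  B8:  IN={d, e}  OUT={e}
  B9:  IN={}  OUT={}

Merge at B0: OUT[B0] = IN[B1] ⊔ IN[B7] = {b, c, d, e, f}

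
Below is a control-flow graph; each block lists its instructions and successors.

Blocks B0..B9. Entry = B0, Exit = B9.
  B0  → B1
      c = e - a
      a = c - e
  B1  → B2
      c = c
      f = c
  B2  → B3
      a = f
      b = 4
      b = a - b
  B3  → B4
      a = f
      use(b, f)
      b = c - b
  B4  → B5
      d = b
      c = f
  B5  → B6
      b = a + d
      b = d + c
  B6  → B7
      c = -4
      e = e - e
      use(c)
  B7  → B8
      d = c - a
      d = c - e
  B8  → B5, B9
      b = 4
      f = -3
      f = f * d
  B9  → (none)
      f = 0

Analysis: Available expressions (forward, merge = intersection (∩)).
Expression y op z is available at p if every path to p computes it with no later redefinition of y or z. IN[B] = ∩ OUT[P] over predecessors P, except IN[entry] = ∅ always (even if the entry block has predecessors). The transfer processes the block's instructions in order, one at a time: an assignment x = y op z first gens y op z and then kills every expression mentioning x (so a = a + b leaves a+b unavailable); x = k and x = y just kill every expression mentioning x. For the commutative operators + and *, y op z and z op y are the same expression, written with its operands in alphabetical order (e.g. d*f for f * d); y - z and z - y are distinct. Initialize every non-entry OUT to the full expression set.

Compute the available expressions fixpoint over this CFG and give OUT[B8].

Fixpoint table:
  B0:   IN={}   OUT={c-e}
  B1:   IN={c-e}   OUT={}
  B2:   IN={}   OUT={}
  B3:   IN={}   OUT={}
  B4:   IN={}   OUT={}
  B5:   IN={}   OUT={a+d, c+d}
  B6:   IN={a+d, c+d}   OUT={a+d}
  B7:   IN={a+d}   OUT={c-a, c-e}
  B8:   IN={c-a, c-e}   OUT={c-a, c-e}
  B9:   IN={c-a, c-e}   OUT={c-a, c-e}

Merge at B8: IN[B8] = OUT[B7] = {c-a, c-e}
Applying B8's transfer function to that IN value gives OUT[B8] (row B8 above).

Answer: {c-a, c-e}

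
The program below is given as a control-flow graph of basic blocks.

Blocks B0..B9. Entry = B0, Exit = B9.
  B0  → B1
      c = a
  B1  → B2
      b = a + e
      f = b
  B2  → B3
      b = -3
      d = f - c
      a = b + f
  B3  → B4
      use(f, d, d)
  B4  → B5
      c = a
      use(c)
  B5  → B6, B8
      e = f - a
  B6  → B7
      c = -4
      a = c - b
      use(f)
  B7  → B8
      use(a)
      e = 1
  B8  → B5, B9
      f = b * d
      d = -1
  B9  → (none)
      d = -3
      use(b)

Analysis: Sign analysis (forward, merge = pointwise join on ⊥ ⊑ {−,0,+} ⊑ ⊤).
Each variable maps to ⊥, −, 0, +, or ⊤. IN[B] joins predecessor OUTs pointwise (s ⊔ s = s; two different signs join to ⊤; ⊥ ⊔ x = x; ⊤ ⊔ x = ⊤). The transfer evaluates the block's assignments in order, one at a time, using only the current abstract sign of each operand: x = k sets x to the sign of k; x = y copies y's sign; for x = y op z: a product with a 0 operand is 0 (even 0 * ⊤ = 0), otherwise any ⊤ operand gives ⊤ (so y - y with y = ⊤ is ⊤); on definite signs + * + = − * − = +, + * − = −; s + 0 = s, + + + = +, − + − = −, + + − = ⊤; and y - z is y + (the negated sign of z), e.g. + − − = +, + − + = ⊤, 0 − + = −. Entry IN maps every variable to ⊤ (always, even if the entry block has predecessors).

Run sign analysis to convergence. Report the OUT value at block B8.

Converged values:
  B0:   IN=(all ⊤)   OUT=(all ⊤)
  B1:   IN=(all ⊤)   OUT=(all ⊤)
  B2:   IN=(all ⊤)   OUT={b:-; rest ⊤}
  B3:   IN={b:-; rest ⊤}   OUT={b:-; rest ⊤}
  B4:   IN={b:-; rest ⊤}   OUT={b:-; rest ⊤}
  B5:   IN={b:-; rest ⊤}   OUT={b:-; rest ⊤}
  B6:   IN={b:-; rest ⊤}   OUT={b:-, c:-; rest ⊤}
  B7:   IN={b:-, c:-; rest ⊤}   OUT={b:-, c:-, e:+; rest ⊤}
  B8:   IN={b:-; rest ⊤}   OUT={b:-, d:-; rest ⊤}
  B9:   IN={b:-, d:-; rest ⊤}   OUT={b:-, d:-; rest ⊤}

Merge at B8: IN[B8] = OUT[B5] ⊔ OUT[B7] = {a: ⊤, b: -, c: ⊤, d: ⊤, e: ⊤, f: ⊤}
Applying B8's transfer function to that IN value gives OUT[B8] (row B8 above).

Answer: {a: ⊤, b: -, c: ⊤, d: -, e: ⊤, f: ⊤}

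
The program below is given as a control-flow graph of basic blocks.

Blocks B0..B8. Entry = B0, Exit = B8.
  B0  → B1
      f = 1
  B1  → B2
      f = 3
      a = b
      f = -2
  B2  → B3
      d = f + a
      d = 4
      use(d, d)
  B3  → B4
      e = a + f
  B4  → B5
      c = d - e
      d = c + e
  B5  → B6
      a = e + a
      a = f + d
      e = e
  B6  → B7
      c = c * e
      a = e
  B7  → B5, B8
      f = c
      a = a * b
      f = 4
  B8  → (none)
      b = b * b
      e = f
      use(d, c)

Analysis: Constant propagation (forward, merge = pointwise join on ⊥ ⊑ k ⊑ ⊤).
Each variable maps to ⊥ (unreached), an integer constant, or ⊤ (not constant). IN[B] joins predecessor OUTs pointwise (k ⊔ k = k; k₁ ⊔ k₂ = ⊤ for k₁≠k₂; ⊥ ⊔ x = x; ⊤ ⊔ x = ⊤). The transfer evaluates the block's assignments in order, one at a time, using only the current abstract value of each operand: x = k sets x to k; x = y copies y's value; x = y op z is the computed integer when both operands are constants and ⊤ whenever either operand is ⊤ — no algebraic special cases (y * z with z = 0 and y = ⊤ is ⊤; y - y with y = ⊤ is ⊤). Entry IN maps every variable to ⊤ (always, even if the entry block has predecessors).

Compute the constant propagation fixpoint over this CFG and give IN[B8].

Answer: {a: ⊤, b: ⊤, c: ⊤, d: ⊤, e: ⊤, f: 4}

Trace:
Converged values:
  B0:   IN=(all ⊤)   OUT={f:1; rest ⊤}
  B1:   IN={f:1; rest ⊤}   OUT={f:-2; rest ⊤}
  B2:   IN={f:-2; rest ⊤}   OUT={d:4, f:-2; rest ⊤}
  B3:   IN={d:4, f:-2; rest ⊤}   OUT={d:4, f:-2; rest ⊤}
  B4:   IN={d:4, f:-2; rest ⊤}   OUT={f:-2; rest ⊤}
  B5:   IN=(all ⊤)   OUT=(all ⊤)
  B6:   IN=(all ⊤)   OUT=(all ⊤)
  B7:   IN=(all ⊤)   OUT={f:4; rest ⊤}
  B8:   IN={f:4; rest ⊤}   OUT={e:4, f:4; rest ⊤}

Merge at B8: IN[B8] = OUT[B7] = {a: ⊤, b: ⊤, c: ⊤, d: ⊤, e: ⊤, f: 4}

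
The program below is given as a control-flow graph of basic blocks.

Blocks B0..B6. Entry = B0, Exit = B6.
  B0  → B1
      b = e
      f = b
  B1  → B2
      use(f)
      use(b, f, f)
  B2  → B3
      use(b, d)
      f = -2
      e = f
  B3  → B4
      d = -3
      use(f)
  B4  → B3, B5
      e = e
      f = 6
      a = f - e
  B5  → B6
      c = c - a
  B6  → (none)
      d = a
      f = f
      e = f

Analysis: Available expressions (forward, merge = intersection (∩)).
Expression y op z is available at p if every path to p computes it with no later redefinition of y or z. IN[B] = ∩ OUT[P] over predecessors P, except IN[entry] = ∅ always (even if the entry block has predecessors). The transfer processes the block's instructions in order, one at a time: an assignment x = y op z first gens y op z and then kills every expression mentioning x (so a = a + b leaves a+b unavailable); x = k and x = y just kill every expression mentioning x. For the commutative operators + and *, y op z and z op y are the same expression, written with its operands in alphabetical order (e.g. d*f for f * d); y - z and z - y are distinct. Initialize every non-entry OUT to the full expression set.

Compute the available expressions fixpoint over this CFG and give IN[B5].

Answer: {f-e}

Trace:
Converged values:
  B0:   IN={}   OUT={}
  B1:   IN={}   OUT={}
  B2:   IN={}   OUT={}
  B3:   IN={}   OUT={}
  B4:   IN={}   OUT={f-e}
  B5:   IN={f-e}   OUT={f-e}
  B6:   IN={f-e}   OUT={}

Merge at B5: IN[B5] = OUT[B4] = {f-e}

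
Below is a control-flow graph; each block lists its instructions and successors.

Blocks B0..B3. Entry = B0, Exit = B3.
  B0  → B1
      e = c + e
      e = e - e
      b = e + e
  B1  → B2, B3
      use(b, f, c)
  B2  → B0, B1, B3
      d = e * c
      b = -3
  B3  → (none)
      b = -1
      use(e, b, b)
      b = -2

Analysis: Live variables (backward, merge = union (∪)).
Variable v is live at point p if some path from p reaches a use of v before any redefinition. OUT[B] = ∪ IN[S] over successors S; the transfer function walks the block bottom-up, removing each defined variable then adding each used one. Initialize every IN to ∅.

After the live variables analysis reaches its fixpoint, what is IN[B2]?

Converged values:
  B0: | IN={c, e, f} | OUT={b, c, e, f}
  B1: | IN={b, c, e, f} | OUT={c, e, f}
  B2: | IN={c, e, f} | OUT={b, c, e, f}
  B3: | IN={e} | OUT={}

Merge at B2: OUT[B2] = IN[B0] ⊔ IN[B1] ⊔ IN[B3] = {b, c, e, f}
Applying B2's transfer function to that OUT value gives IN[B2] (row B2 above).

Answer: {c, e, f}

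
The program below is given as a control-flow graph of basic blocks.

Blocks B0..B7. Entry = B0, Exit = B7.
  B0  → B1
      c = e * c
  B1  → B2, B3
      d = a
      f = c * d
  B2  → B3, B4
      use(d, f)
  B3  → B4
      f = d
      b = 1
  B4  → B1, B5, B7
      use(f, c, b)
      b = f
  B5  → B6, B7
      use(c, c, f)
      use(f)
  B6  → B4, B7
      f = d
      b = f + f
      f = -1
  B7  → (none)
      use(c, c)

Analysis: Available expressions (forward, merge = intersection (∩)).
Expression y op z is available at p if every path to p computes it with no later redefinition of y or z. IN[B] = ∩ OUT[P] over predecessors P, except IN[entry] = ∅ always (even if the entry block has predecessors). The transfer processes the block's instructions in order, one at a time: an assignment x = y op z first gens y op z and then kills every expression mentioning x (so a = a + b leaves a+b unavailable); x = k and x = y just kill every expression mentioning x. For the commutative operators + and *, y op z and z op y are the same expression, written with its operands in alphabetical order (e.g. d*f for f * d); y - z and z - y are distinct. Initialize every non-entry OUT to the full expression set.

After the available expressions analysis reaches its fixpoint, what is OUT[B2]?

Answer: {c*d}

Working:
Fixpoint table:
  B0:  IN={}  OUT={}
  B1:  IN={}  OUT={c*d}
  B2:  IN={c*d}  OUT={c*d}
  B3:  IN={c*d}  OUT={c*d}
  B4:  IN={c*d}  OUT={c*d}
  B5:  IN={c*d}  OUT={c*d}
  B6:  IN={c*d}  OUT={c*d}
  B7:  IN={c*d}  OUT={c*d}

Merge at B2: IN[B2] = OUT[B1] = {c*d}
Applying B2's transfer function to that IN value gives OUT[B2] (row B2 above).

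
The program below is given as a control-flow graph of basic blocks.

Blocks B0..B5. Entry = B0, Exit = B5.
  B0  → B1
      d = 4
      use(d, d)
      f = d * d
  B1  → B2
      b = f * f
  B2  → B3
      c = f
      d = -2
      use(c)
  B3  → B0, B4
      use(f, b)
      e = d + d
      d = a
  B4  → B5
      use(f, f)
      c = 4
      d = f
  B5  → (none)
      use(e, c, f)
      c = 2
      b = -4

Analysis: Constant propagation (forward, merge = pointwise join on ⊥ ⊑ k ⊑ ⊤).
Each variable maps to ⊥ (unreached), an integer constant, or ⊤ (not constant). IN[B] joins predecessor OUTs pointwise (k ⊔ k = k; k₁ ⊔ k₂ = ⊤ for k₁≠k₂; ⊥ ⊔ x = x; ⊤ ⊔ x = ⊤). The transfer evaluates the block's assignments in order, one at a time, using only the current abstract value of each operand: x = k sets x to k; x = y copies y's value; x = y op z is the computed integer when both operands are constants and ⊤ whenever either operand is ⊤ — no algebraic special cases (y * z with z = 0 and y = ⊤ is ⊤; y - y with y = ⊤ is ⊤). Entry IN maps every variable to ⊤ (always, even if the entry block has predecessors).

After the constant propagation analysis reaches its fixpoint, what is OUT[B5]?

Per-block solution:
  B0: | IN=(all ⊤) | OUT={d:4, f:16; rest ⊤}
  B1: | IN={d:4, f:16; rest ⊤} | OUT={b:256, d:4, f:16; rest ⊤}
  B2: | IN={b:256, d:4, f:16; rest ⊤} | OUT={b:256, c:16, d:-2, f:16; rest ⊤}
  B3: | IN={b:256, c:16, d:-2, f:16; rest ⊤} | OUT={b:256, c:16, e:-4, f:16; rest ⊤}
  B4: | IN={b:256, c:16, e:-4, f:16; rest ⊤} | OUT={b:256, c:4, d:16, e:-4, f:16; rest ⊤}
  B5: | IN={b:256, c:4, d:16, e:-4, f:16; rest ⊤} | OUT={b:-4, c:2, d:16, e:-4, f:16; rest ⊤}

Merge at B5: IN[B5] = OUT[B4] = {a: ⊤, b: 256, c: 4, d: 16, e: -4, f: 16}
Applying B5's transfer function to that IN value gives OUT[B5] (row B5 above).

Answer: {a: ⊤, b: -4, c: 2, d: 16, e: -4, f: 16}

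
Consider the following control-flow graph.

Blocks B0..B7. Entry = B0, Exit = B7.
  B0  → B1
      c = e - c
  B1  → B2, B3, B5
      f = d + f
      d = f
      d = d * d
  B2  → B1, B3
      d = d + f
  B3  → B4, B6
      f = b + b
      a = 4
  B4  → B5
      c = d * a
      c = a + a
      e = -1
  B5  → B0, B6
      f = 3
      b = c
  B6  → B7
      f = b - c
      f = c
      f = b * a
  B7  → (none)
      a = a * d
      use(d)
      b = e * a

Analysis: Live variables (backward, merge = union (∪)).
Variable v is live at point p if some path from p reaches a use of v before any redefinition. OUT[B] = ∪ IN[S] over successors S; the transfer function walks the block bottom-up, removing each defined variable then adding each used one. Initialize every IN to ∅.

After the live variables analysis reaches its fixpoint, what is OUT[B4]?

Converged values:
  B0: | IN={a, b, c, d, e, f} | OUT={a, b, c, d, e, f}
  B1: | IN={a, b, c, d, e, f} | OUT={a, b, c, d, e, f}
  B2: | IN={a, b, c, d, e, f} | OUT={a, b, c, d, e, f}
  B3: | IN={b, c, d, e} | OUT={a, b, c, d, e}
  B4: | IN={a, d} | OUT={a, c, d, e}
  B5: | IN={a, c, d, e} | OUT={a, b, c, d, e, f}
  B6: | IN={a, b, c, d, e} | OUT={a, d, e}
  B7: | IN={a, d, e} | OUT={}

Merge at B4: OUT[B4] = IN[B5] = {a, c, d, e}

Answer: {a, c, d, e}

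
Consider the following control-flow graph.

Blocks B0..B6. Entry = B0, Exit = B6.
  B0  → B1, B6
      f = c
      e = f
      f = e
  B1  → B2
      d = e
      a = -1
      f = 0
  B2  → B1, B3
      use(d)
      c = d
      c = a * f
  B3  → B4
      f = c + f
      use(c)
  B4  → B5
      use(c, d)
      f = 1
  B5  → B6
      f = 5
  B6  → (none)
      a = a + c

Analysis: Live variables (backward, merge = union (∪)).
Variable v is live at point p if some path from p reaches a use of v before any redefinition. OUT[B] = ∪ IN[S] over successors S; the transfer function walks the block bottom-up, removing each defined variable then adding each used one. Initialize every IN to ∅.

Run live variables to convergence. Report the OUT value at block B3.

Answer: {a, c, d}

Working:
Converged values:
  B0:  IN={a, c}  OUT={a, c, e}
  B1:  IN={e}  OUT={a, d, e, f}
  B2:  IN={a, d, e, f}  OUT={a, c, d, e, f}
  B3:  IN={a, c, d, f}  OUT={a, c, d}
  B4:  IN={a, c, d}  OUT={a, c}
  B5:  IN={a, c}  OUT={a, c}
  B6:  IN={a, c}  OUT={}

Merge at B3: OUT[B3] = IN[B4] = {a, c, d}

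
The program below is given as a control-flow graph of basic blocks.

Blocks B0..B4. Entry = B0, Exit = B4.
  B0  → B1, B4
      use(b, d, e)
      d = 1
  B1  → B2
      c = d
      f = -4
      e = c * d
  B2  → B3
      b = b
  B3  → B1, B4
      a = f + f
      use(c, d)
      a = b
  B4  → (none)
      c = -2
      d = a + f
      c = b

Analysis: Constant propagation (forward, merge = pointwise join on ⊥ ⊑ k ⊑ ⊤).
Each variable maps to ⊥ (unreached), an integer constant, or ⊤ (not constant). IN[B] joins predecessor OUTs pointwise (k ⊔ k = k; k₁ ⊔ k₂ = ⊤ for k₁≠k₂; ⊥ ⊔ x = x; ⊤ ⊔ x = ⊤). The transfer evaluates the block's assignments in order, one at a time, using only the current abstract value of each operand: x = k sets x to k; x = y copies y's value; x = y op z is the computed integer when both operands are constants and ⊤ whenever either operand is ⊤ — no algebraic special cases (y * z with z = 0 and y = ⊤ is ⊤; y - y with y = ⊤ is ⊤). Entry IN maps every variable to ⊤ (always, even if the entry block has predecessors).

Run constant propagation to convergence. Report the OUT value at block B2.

Per-block solution:
  B0:  IN=(all ⊤)  OUT={d:1; rest ⊤}
  B1:  IN={d:1; rest ⊤}  OUT={c:1, d:1, e:1, f:-4; rest ⊤}
  B2:  IN={c:1, d:1, e:1, f:-4; rest ⊤}  OUT={c:1, d:1, e:1, f:-4; rest ⊤}
  B3:  IN={c:1, d:1, e:1, f:-4; rest ⊤}  OUT={c:1, d:1, e:1, f:-4; rest ⊤}
  B4:  IN={d:1; rest ⊤}  OUT=(all ⊤)

Merge at B2: IN[B2] = OUT[B1] = {a: ⊤, b: ⊤, c: 1, d: 1, e: 1, f: -4}
Applying B2's transfer function to that IN value gives OUT[B2] (row B2 above).

Answer: {a: ⊤, b: ⊤, c: 1, d: 1, e: 1, f: -4}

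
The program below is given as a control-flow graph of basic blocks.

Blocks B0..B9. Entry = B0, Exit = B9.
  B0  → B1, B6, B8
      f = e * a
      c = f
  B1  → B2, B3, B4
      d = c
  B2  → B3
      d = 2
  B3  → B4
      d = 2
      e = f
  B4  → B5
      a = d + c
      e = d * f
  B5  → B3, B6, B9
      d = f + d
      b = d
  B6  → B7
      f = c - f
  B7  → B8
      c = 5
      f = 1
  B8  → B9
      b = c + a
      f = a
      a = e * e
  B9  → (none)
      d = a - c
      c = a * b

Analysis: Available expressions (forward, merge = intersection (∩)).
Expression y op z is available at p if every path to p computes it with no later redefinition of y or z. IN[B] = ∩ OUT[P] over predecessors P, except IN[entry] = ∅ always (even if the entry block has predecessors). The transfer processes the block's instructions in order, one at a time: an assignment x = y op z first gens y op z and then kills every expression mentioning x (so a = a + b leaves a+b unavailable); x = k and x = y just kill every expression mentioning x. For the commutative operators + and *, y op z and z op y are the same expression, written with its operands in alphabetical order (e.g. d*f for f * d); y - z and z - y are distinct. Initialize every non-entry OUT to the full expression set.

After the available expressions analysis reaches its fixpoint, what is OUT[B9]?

Fixpoint table:
  B0:   IN={}   OUT={a*e}
  B1:   IN={a*e}   OUT={a*e}
  B2:   IN={a*e}   OUT={a*e}
  B3:   IN={}   OUT={}
  B4:   IN={}   OUT={c+d, d*f}
  B5:   IN={c+d, d*f}   OUT={}
  B6:   IN={}   OUT={}
  B7:   IN={}   OUT={}
  B8:   IN={}   OUT={e*e}
  B9:   IN={}   OUT={a*b}

Merge at B9: IN[B9] = OUT[B5] ∩ OUT[B8] = {}
Applying B9's transfer function to that IN value gives OUT[B9] (row B9 above).

Answer: {a*b}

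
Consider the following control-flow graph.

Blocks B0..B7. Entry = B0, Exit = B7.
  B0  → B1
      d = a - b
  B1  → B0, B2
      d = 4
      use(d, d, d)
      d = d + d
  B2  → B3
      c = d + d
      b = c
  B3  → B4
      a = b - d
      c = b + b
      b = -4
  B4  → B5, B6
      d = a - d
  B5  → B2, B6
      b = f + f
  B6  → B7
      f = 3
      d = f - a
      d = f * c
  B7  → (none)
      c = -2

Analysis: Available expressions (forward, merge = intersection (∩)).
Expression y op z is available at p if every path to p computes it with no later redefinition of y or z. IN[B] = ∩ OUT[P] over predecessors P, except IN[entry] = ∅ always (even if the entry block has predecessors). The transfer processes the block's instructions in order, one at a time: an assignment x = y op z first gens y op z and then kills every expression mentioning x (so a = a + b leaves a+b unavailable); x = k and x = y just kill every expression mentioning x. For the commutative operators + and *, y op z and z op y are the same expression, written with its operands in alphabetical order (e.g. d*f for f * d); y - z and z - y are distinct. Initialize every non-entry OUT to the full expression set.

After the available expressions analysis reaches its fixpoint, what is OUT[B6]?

Answer: {c*f, f-a}

Trace:
Converged values:
  B0:   IN={}   OUT={a-b}
  B1:   IN={a-b}   OUT={a-b}
  B2:   IN={}   OUT={d+d}
  B3:   IN={d+d}   OUT={d+d}
  B4:   IN={d+d}   OUT={}
  B5:   IN={}   OUT={f+f}
  B6:   IN={}   OUT={c*f, f-a}
  B7:   IN={c*f, f-a}   OUT={f-a}

Merge at B6: IN[B6] = OUT[B4] ∩ OUT[B5] = {}
Applying B6's transfer function to that IN value gives OUT[B6] (row B6 above).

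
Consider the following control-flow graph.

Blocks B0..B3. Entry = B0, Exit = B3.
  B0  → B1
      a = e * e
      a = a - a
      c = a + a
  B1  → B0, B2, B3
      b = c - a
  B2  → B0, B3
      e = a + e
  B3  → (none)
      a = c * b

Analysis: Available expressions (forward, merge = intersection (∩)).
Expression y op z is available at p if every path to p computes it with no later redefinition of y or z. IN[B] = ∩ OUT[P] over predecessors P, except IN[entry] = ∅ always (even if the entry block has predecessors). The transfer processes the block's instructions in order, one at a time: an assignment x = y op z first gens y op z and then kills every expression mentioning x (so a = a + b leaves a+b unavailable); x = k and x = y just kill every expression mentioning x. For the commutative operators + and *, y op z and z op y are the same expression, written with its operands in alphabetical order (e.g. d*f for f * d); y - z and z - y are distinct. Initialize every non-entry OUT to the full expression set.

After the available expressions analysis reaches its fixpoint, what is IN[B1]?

Answer: {a+a, e*e}

Derivation:
Per-block solution:
  B0:   IN={}   OUT={a+a, e*e}
  B1:   IN={a+a, e*e}   OUT={a+a, c-a, e*e}
  B2:   IN={a+a, c-a, e*e}   OUT={a+a, c-a}
  B3:   IN={a+a, c-a}   OUT={b*c}

Merge at B1: IN[B1] = OUT[B0] = {a+a, e*e}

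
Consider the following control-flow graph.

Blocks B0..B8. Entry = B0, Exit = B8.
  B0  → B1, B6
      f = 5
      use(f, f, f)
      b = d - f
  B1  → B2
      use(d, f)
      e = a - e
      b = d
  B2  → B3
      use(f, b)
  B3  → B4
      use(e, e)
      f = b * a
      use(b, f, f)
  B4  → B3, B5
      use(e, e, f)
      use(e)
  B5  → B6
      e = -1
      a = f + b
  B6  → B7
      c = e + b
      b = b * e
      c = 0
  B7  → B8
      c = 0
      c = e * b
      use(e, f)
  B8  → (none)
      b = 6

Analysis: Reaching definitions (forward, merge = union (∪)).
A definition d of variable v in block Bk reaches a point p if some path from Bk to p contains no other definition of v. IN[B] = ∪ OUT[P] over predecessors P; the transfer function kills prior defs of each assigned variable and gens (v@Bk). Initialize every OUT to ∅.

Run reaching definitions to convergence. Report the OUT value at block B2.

Answer: {b@B1, e@B1, f@B0}

Working:
Fixpoint table:
  B0:  IN={}  OUT={b@B0, f@B0}
  B1:  IN={b@B0, f@B0}  OUT={b@B1, e@B1, f@B0}
  B2:  IN={b@B1, e@B1, f@B0}  OUT={b@B1, e@B1, f@B0}
  B3:  IN={b@B1, e@B1, f@B0, f@B3}  OUT={b@B1, e@B1, f@B3}
  B4:  IN={b@B1, e@B1, f@B3}  OUT={b@B1, e@B1, f@B3}
  B5:  IN={b@B1, e@B1, f@B3}  OUT={a@B5, b@B1, e@B5, f@B3}
  B6:  IN={a@B5, b@B0, b@B1, e@B5, f@B0, f@B3}  OUT={a@B5, b@B6, c@B6, e@B5, f@B0, f@B3}
  B7:  IN={a@B5, b@B6, c@B6, e@B5, f@B0, f@B3}  OUT={a@B5, b@B6, c@B7, e@B5, f@B0, f@B3}
  B8:  IN={a@B5, b@B6, c@B7, e@B5, f@B0, f@B3}  OUT={a@B5, b@B8, c@B7, e@B5, f@B0, f@B3}

Merge at B2: IN[B2] = OUT[B1] = {b@B1, e@B1, f@B0}
Applying B2's transfer function to that IN value gives OUT[B2] (row B2 above).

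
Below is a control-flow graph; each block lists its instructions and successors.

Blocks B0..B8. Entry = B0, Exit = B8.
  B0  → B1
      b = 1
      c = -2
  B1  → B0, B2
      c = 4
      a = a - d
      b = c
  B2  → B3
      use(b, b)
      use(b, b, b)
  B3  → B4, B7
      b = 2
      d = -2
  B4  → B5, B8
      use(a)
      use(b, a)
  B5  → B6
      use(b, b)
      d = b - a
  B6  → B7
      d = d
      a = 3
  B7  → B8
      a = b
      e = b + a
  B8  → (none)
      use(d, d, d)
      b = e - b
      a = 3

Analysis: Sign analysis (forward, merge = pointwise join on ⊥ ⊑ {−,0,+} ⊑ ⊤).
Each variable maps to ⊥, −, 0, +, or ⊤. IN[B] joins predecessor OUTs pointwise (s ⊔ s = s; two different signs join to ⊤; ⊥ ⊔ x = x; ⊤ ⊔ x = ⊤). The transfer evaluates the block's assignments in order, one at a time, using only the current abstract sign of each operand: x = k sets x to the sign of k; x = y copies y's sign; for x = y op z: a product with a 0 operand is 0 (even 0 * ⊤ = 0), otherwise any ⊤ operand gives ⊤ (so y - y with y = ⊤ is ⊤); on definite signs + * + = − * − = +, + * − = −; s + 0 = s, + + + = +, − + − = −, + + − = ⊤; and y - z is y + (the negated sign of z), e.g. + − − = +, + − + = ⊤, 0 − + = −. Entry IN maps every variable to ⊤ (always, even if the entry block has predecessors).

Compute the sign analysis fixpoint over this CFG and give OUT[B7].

Answer: {a: +, b: +, c: +, d: ⊤, e: +, f: ⊤}

Working:
Converged values:
  B0: | IN=(all ⊤) | OUT={b:+, c:-; rest ⊤}
  B1: | IN={b:+, c:-; rest ⊤} | OUT={b:+, c:+; rest ⊤}
  B2: | IN={b:+, c:+; rest ⊤} | OUT={b:+, c:+; rest ⊤}
  B3: | IN={b:+, c:+; rest ⊤} | OUT={b:+, c:+, d:-; rest ⊤}
  B4: | IN={b:+, c:+, d:-; rest ⊤} | OUT={b:+, c:+, d:-; rest ⊤}
  B5: | IN={b:+, c:+, d:-; rest ⊤} | OUT={b:+, c:+; rest ⊤}
  B6: | IN={b:+, c:+; rest ⊤} | OUT={a:+, b:+, c:+; rest ⊤}
  B7: | IN={b:+, c:+; rest ⊤} | OUT={a:+, b:+, c:+, e:+; rest ⊤}
  B8: | IN={b:+, c:+; rest ⊤} | OUT={a:+, c:+; rest ⊤}

Merge at B7: IN[B7] = OUT[B3] ⊔ OUT[B6] = {a: ⊤, b: +, c: +, d: ⊤, e: ⊤, f: ⊤}
Applying B7's transfer function to that IN value gives OUT[B7] (row B7 above).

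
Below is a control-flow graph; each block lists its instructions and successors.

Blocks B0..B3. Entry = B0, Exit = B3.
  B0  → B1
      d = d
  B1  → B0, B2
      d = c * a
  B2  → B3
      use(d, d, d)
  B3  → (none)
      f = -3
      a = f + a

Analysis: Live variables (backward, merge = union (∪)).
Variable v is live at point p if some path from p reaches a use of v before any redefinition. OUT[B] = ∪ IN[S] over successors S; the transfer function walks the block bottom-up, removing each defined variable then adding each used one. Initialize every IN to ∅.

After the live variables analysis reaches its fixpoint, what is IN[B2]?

Converged values:
  B0:   IN={a, c, d}   OUT={a, c}
  B1:   IN={a, c}   OUT={a, c, d}
  B2:   IN={a, d}   OUT={a}
  B3:   IN={a}   OUT={}

Merge at B2: OUT[B2] = IN[B3] = {a}
Applying B2's transfer function to that OUT value gives IN[B2] (row B2 above).

Answer: {a, d}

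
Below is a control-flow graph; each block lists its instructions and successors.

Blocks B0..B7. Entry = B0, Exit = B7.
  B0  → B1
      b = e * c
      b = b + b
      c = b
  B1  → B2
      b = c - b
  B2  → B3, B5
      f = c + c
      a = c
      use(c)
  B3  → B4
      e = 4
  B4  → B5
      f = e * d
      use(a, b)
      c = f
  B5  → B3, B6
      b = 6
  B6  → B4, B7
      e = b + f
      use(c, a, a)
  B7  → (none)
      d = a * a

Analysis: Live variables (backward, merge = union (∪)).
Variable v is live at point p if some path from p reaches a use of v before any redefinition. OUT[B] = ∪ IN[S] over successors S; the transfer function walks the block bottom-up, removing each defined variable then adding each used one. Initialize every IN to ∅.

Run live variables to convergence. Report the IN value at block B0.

Answer: {c, d, e}

Working:
Converged values:
  B0:  IN={c, d, e}  OUT={b, c, d}
  B1:  IN={b, c, d}  OUT={b, c, d}
  B2:  IN={b, c, d}  OUT={a, b, c, d, f}
  B3:  IN={a, b, d}  OUT={a, b, d, e}
  B4:  IN={a, b, d, e}  OUT={a, c, d, f}
  B5:  IN={a, c, d, f}  OUT={a, b, c, d, f}
  B6:  IN={a, b, c, d, f}  OUT={a, b, d, e}
  B7:  IN={a}  OUT={}

Merge at B0: OUT[B0] = IN[B1] = {b, c, d}
Applying B0's transfer function to that OUT value gives IN[B0] (row B0 above).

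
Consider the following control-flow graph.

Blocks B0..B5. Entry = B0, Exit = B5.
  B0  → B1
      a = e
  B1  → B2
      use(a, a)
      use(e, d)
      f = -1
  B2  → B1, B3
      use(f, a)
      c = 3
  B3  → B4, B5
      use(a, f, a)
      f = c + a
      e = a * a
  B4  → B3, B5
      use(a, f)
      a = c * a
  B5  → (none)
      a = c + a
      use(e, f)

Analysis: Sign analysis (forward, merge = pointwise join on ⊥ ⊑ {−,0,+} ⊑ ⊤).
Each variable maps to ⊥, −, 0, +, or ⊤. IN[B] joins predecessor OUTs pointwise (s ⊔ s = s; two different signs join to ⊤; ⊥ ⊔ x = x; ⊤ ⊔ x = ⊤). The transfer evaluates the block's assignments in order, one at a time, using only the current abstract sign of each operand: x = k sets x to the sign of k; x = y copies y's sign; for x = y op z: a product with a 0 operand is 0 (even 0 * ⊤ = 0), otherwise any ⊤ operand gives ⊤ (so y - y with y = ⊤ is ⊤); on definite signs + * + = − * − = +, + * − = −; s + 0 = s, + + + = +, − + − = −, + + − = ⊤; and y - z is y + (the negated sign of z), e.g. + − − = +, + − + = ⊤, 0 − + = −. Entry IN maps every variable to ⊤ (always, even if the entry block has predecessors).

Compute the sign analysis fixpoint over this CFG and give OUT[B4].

Per-block solution:
  B0:   IN=(all ⊤)   OUT=(all ⊤)
  B1:   IN=(all ⊤)   OUT={f:-; rest ⊤}
  B2:   IN={f:-; rest ⊤}   OUT={c:+, f:-; rest ⊤}
  B3:   IN={c:+; rest ⊤}   OUT={c:+; rest ⊤}
  B4:   IN={c:+; rest ⊤}   OUT={c:+; rest ⊤}
  B5:   IN={c:+; rest ⊤}   OUT={c:+; rest ⊤}

Merge at B4: IN[B4] = OUT[B3] = {a: ⊤, b: ⊤, c: +, d: ⊤, e: ⊤, f: ⊤}
Applying B4's transfer function to that IN value gives OUT[B4] (row B4 above).

Answer: {a: ⊤, b: ⊤, c: +, d: ⊤, e: ⊤, f: ⊤}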